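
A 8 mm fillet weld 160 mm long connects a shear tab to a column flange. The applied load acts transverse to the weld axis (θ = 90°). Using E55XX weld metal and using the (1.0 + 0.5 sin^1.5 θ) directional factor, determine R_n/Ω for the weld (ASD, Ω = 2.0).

E55XX → F_EXX = 550 MPa.
t_e = 0.707 × 8 = 5.656 mm; A_we = 5.656 × 160 = 905 mm².
Directional factor: 1.0 + 0.5 sin^1.5(90°) = 1.5.
F_nw = 0.6 × 550 × 1.5 = 495 MPa.
R_n/Ω = (495 × 905) / 2.0 × 10⁻³ = 224 kN.

R_n/Ω ≈ 224 kN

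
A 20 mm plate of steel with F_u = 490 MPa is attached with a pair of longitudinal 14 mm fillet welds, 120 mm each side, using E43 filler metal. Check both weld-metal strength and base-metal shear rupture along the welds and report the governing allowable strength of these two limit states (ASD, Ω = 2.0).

R_n/Ω ≈ 306 kN (weld metal governs)

E43XX → F_EXX = 430 MPa.
t_e = 0.707 × 14 = 9.898 mm; L = 240 mm.
Weld metal: R_n/Ω = (1/2.0) × 0.6 × 430 × 9.898 × 240 × 10⁻³ = 306.4 kN.
Base metal (shear rupture): R_n/Ω = (1/2.0) × 0.6 × 490 × 20 × 240 × 10⁻³ = 705.6 kN.
Governing: weld metal.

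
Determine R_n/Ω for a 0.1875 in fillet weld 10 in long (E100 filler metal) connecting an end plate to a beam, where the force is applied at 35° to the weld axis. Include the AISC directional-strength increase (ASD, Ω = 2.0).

R_n/Ω ≈ 48.4 kip

E100XX → F_EXX = 100 ksi.
t_e = 0.707 × 0.1875 = 0.1326 in; A_we = 0.1326 × 10 = 1.326 in².
Directional factor: 1.0 + 0.5 sin^1.5(35°) = 1.217.
F_nw = 0.6 × 100 × 1.217 = 73.03 ksi.
R_n/Ω = (73.03 × 1.326) / 2.0 = 48.41 kip.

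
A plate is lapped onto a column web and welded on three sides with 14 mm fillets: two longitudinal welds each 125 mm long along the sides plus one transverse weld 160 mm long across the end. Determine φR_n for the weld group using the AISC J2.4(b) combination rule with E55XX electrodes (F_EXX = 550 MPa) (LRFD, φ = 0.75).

t_e = 0.707 × 14 = 9.898 mm.
R_nwl = 0.6 × 550 × 9.898 × 250 × 10⁻³ = 816.6 kN (longitudinal, 2 welds).
R_nwt = 0.6 × 550 × 9.898 × 160 × 10⁻³ = 522.6 kN (transverse, base value).
(i) R_nwl + R_nwt = 1339 kN; (ii) 0.85 R_nwl + 1.5 R_nwt = 1478 kN.
R_n = max = 1478 kN [governs: (ii)]; φR_n = 1109 kN.

φR_n ≈ 1110 kN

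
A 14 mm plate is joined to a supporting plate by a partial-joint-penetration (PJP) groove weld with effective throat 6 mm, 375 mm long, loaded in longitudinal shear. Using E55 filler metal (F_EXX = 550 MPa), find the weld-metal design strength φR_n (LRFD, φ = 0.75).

Effective throat (given) t_e = 6 mm.
A_we = 6 × 375 = 2250 mm².
F_nw = 0.6 F_EXX = 330 MPa.
φR_n = 0.75 × 330 × 2250 × 10⁻³ = 556.9 kN.

φR_n ≈ 557 kN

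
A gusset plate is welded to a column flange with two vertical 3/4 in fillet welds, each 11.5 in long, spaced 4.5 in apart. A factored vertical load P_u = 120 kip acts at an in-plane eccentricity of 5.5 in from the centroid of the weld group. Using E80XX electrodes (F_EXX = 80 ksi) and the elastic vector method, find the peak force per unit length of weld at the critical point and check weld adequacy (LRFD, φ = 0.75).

f_max ≈ 13.8 kip/in; adequate

Total weld length L_w = 23 in. Treat welds as unit-width lines.
Polar moment about centroid: J = 2[d³/12 + d(b/2)²] = 2[11.5³/12 + 11.5×2.25²] = 369.9 in³.
Direct shear f_v = P/L_w = 120 / 23 = 5.217 kip/in (vertical).
Torsion M = P·e = 120 × 5.5 = 660 kip·in.
Critical point at (x, y) = (2.25, 5.75) from centroid. f_tx = M·y/J = 10.26 kip/in; f_ty = M·x/J = 4.014 kip/in.
Resultant f_max = √[f_tx² + (f_v + f_ty)²] = √[10.26² + (5.217 + 4.014)²] = 13.8 kip/in.
Capacity per unit length: φr_n = 0.75 × 0.6 × 80 × (0.707 × 0.75) = 19.09 kip/in.
13.8 ≤ 19.09 → adequate.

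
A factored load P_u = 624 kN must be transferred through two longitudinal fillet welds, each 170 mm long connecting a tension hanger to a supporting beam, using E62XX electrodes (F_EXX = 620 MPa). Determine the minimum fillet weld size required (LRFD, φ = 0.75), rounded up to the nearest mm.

Total weld length L = 340 mm.
Required throat t_e = P_u / (φ × 0.6 F_EXX × L) = 624 / (0.75 × 0.6 × 620 × 340 × 10⁻³) = 6.578 mm.
Required leg w = t_e / 0.707 = 9.304 mm → use 10 mm.

w = 10 mm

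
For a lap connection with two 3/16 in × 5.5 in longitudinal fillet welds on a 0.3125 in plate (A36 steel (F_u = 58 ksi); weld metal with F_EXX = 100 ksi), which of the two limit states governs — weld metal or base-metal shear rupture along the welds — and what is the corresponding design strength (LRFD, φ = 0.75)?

t_e = 0.707 × 0.1875 = 0.1326 in; L = 11 in.
Weld metal: φR_n = 0.75 × 0.6 × 100 × 0.1326 × 11 = 65.62 kip.
Base metal (shear rupture): φR_n = 0.75 × 0.6 × 58 × 0.3125 × 11 = 89.72 kip.
Governing: weld metal.

φR_n ≈ 65.6 kip (weld metal governs)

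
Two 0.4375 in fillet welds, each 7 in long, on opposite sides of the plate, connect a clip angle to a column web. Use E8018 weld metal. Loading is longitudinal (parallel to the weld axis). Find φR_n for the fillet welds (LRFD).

φR_n ≈ 156 kips

E80XX → F_EXX = 80 ksi.
Effective throat t_e = 0.707 × 0.4375 = 0.3093 in.
Total length L = 14 in; A_we = 0.3093 × 14 = 4.33 in².
F_nw = 0.6 F_EXX = 0.6 × 80 = 48 ksi.
φR_n = 0.75 × 48 × 4.33 = 155.9 kips.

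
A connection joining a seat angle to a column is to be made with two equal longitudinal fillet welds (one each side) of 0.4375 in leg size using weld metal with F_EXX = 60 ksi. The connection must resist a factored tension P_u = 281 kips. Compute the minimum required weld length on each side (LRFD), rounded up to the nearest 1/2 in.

L = 17 in on each side

Throat t_e = 0.707 × 0.4375 = 0.3093 in.
φr_n = 0.75 × 0.6 × 60 × 0.3093 = 8.351 kips/in.
L_req = P_u / φr_n = 281 / 8.351 = 33.65 in total.
Per side: 33.65 / 2 = 16.82 in.
Round up → use L = 17 in on each side.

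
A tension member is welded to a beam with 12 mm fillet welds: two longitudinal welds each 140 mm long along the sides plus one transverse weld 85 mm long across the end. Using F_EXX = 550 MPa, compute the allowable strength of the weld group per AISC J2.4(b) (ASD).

t_e = 0.707 × 12 = 8.484 mm.
R_nwl = 0.6 × 550 × 8.484 × 280 × 10⁻³ = 783.9 kN (longitudinal, 2 welds).
R_nwt = 0.6 × 550 × 8.484 × 85 × 10⁻³ = 238 kN (transverse, base value).
(i) R_nwl + R_nwt = 1022 kN; (ii) 0.85 R_nwl + 1.5 R_nwt = 1023 kN.
R_n = max = 1023 kN [governs: (ii)]; R_n/Ω = 511.6 kN.

R_n/Ω ≈ 512 kN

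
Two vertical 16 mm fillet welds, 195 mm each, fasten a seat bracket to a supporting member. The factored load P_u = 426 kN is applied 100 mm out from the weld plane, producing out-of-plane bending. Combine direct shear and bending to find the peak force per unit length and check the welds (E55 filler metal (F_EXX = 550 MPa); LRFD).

f_max ≈ 3530 N/mm; NOT adequate

L_w = 2 × 195 = 390 mm; section modulus (unit throat) S = 2 × L²/6 = 12680 mm².
Direct shear f_v = P/L_w = 426×10³/390 = 1092 N/mm.
Moment M = P × e = 426×10³ × 100 = 42600000 N·mm; bending f_b = M/S = 3361 N/mm.
f_max = √(f_v² + f_b²) = √(1092² + 3361²) = 3534 N/mm.
φr_n = 0.75 × 0.6 × 550 × (0.707 × 16) = 2800 N/mm → NOT adequate.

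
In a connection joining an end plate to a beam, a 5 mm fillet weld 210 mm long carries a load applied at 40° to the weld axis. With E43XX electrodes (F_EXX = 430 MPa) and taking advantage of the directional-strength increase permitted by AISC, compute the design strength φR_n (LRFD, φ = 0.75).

t_e = 0.707 × 5 = 3.535 mm; A_we = 3.535 × 210 = 742.3 mm².
Directional factor: 1.0 + 0.5 sin^1.5(40°) = 1.258.
F_nw = 0.6 × 430 × 1.258 = 324.5 MPa.
φR_n = 0.75 × 324.5 × 742.3 × 10⁻³ = 180.7 kN.

φR_n ≈ 181 kN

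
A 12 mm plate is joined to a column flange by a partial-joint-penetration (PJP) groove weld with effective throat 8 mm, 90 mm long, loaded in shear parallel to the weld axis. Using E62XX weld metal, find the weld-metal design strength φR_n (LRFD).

E62XX → F_EXX = 620 MPa.
Effective throat (given) t_e = 8 mm.
A_we = 8 × 90 = 720 mm².
F_nw = 0.6 F_EXX = 372 MPa.
φR_n = 0.75 × 372 × 720 × 10⁻³ = 200.9 kN.

φR_n ≈ 201 kN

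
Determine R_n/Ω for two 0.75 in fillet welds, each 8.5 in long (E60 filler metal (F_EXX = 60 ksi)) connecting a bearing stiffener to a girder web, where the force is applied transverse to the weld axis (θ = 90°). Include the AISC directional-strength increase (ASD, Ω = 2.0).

t_e = 0.707 × 0.75 = 0.5302 in; A_we = 0.5302 × 17 = 9.014 in².
Directional factor: 1.0 + 0.5 sin^1.5(90°) = 1.5.
F_nw = 0.6 × 60 × 1.5 = 54 ksi.
R_n/Ω = (54 × 9.014) / 2.0 = 243.4 kip.

R_n/Ω ≈ 243 kip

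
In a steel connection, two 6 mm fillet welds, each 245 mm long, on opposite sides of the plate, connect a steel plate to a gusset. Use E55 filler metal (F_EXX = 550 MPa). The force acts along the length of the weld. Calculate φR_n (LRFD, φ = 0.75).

φR_n ≈ 514 kN

Effective throat t_e = 0.707 × 6 = 4.242 mm.
Total length L = 490 mm; A_we = 4.242 × 490 = 2079 mm².
F_nw = 0.6 F_EXX = 0.6 × 550 = 330 MPa.
φR_n = 0.75 × 330 × 2079 × 10⁻³ = 514.4 kN.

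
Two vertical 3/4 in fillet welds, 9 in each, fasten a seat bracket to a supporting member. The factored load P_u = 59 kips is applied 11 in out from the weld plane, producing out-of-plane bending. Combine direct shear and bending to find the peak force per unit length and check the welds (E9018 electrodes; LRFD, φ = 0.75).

f_max ≈ 24.3 kip/in; NOT adequate

E90XX → F_EXX = 90 ksi.
L_w = 2 × 9 = 18 in; section modulus (unit throat) S = 2 × L²/6 = 27 in².
Direct shear f_v = P/L_w = 59/18 = 3.278 kip/in.
Moment M = P × e = 59 × 11 = 649 kip·in; bending f_b = M/S = 24.04 kip/in.
f_max = √(f_v² + f_b²) = √(3.278² + 24.04²) = 24.26 kip/in.
φr_n = 0.75 × 0.6 × 90 × (0.707 × 0.75) = 21.48 kip/in → NOT adequate.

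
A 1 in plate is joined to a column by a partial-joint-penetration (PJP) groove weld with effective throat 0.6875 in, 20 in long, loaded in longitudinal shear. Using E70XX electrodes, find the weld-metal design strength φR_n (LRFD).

φR_n ≈ 433 kip

E70XX → F_EXX = 70 ksi.
Effective throat (given) t_e = 0.6875 in.
A_we = 0.6875 × 20 = 13.75 in².
F_nw = 0.6 F_EXX = 42 ksi.
φR_n = 0.75 × 42 × 13.75 = 433.1 kip.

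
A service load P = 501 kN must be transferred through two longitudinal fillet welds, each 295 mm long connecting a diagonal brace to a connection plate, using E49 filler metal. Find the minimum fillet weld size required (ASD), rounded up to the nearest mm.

w = 9 mm

E49XX → F_EXX = 490 MPa.
Total weld length L = 590 mm.
Required throat t_e = P × Ω / (0.6 F_EXX × L) = 501 × 2.0 / (0.6 × 490 × 590 × 10⁻³) = 5.777 mm.
Required leg w = t_e / 0.707 = 8.171 mm → use 9 mm.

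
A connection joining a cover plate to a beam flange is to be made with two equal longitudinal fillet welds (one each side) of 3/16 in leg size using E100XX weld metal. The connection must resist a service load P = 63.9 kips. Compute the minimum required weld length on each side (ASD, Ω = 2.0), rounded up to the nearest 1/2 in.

E100XX → F_EXX = 100 ksi.
Throat t_e = 0.707 × 0.1875 = 0.1326 in.
r_n/Ω = (0.6 × 100 × 0.1326) / 2.0 = 3.977 kip/in.
L_req = P / (r_n/Ω) = 63.9 / 3.977 = 16.07 in total.
Per side: 16.07 / 2 = 8.034 in.
Round up → use L = 8.5 in on each side.

L = 8.5 in on each side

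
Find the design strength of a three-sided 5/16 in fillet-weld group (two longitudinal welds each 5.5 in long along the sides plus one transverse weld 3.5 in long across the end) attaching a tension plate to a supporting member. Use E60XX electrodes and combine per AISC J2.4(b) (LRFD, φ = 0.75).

φR_n ≈ 87.1 kip

E60XX → F_EXX = 60 ksi.
t_e = 0.707 × 0.3125 = 0.2209 in.
R_nwl = 0.6 × 60 × 0.2209 × 11 = 87.49 kip (longitudinal, 2 welds).
R_nwt = 0.6 × 60 × 0.2209 × 3.5 = 27.84 kip (transverse, base value).
(i) R_nwl + R_nwt = 115.3 kip; (ii) 0.85 R_nwl + 1.5 R_nwt = 116.1 kip.
R_n = max = 116.1 kip [governs: (ii)]; φR_n = 87.09 kip.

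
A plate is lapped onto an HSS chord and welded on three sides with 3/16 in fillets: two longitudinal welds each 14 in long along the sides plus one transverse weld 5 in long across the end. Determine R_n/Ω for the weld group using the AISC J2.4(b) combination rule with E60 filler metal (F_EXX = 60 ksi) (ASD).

t_e = 0.707 × 0.1875 = 0.1326 in.
R_nwl = 0.6 × 60 × 0.1326 × 28 = 133.6 kips (longitudinal, 2 welds).
R_nwt = 0.6 × 60 × 0.1326 × 5 = 23.86 kips (transverse, base value).
(i) R_nwl + R_nwt = 157.5 kips; (ii) 0.85 R_nwl + 1.5 R_nwt = 149.4 kips.
R_n = max = 157.5 kips [governs: (i)]; R_n/Ω = 78.74 kips.

R_n/Ω ≈ 78.7 kips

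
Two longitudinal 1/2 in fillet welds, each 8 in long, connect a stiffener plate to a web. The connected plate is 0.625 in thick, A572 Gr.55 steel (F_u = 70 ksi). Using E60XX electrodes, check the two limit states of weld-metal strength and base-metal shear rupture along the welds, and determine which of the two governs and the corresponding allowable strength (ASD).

R_n/Ω ≈ 102 kips (weld metal governs)

E60XX → F_EXX = 60 ksi.
t_e = 0.707 × 0.5 = 0.3535 in; L = 16 in.
Weld metal: R_n/Ω = (1/2.0) × 0.6 × 60 × 0.3535 × 16 = 101.8 kips.
Base metal (shear rupture): R_n/Ω = (1/2.0) × 0.6 × 70 × 0.625 × 16 = 210 kips.
Governing: weld metal.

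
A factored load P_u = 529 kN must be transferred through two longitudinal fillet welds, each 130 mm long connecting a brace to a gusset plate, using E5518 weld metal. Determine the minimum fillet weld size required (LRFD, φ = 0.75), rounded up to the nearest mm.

w = 12 mm

E55XX → F_EXX = 550 MPa.
Total weld length L = 260 mm.
Required throat t_e = P_u / (φ × 0.6 F_EXX × L) = 529 / (0.75 × 0.6 × 550 × 260 × 10⁻³) = 8.221 mm.
Required leg w = t_e / 0.707 = 11.63 mm → use 12 mm.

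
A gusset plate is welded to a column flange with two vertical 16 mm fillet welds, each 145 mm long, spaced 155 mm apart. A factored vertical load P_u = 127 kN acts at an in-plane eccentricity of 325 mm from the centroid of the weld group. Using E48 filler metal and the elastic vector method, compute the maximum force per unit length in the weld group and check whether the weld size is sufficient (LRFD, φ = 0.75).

E48XX → F_EXX = 480 MPa.
Total weld length L_w = 290 mm. Treat welds as unit-width lines.
Polar moment about centroid: J = 2[d³/12 + d(b/2)²] = 2[145³/12 + 145×77.5²] = 2250000 mm³.
Direct shear f_v = P/L_w = 127×10³ / 290 = 437.9 N/mm (vertical).
Torsion M = P·e = 127×10³ × 325 = 41275000 N·mm.
Critical point at (x, y) = (77.5, 72.5) from centroid. f_tx = M·y/J = 1330 N/mm; f_ty = M·x/J = 1422 N/mm.
Resultant f_max = √[f_tx² + (f_v + f_ty)²] = √[1330² + (437.9 + 1422)²] = 2286 N/mm.
Capacity per unit length: φr_n = 0.75 × 0.6 × 480 × (0.707 × 16) = 2443 N/mm.
2286 ≤ 2443 → adequate.

f_max ≈ 2290 N/mm; adequate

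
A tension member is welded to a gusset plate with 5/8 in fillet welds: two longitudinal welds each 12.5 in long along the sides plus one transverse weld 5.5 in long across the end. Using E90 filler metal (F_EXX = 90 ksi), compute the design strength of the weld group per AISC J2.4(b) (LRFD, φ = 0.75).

φR_n ≈ 546 kip

t_e = 0.707 × 0.625 = 0.4419 in.
R_nwl = 0.6 × 90 × 0.4419 × 25 = 596.5 kip (longitudinal, 2 welds).
R_nwt = 0.6 × 90 × 0.4419 × 5.5 = 131.2 kip (transverse, base value).
(i) R_nwl + R_nwt = 727.8 kip; (ii) 0.85 R_nwl + 1.5 R_nwt = 703.9 kip.
R_n = max = 727.8 kip [governs: (i)]; φR_n = 545.8 kip.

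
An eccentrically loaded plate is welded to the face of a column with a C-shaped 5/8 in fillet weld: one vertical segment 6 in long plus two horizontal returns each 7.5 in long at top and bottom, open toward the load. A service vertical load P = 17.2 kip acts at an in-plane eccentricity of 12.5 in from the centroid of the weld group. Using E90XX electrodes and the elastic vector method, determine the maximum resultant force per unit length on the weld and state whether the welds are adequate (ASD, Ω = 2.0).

f_max ≈ 5.02 kip/in; adequate

E90XX → F_EXX = 90 ksi.
Total weld length L_w = 21 in. Treat welds as unit-width lines.
Centroid: x̄ = 2×7.5×3.75 / 21 = 2.679 in from the vertical weld.
Polar moment about centroid: J = I_x + I_y = [6³/12 + 2×7.5×3²] + [6×2.679² + 2(7.5³/12 + 7.5×1.071²)] = 283.6 in³.
Direct shear f_v = P/L_w = 17.2 / 21 = 0.819 kip/in (vertical).
Torsion M = P·e = 17.2 × 12.5 = 215 kip·in.
Critical point at (x, y) = (4.821, 3) from centroid. f_tx = M·y/J = 2.274 kip/in; f_ty = M·x/J = 3.655 kip/in.
Resultant f_max = √[f_tx² + (f_v + f_ty)²] = √[2.274² + (0.819 + 3.655)²] = 5.019 kip/in.
Capacity per unit length: r_n/Ω = (1/2.0) × 0.6 × 90 × (0.707 × 0.625) = 11.93 kip/in.
5.019 ≤ 11.93 → adequate.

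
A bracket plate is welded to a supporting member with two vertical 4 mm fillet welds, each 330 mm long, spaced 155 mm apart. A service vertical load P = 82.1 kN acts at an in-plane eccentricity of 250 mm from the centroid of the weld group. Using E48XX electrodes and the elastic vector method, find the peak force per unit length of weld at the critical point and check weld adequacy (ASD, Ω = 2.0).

f_max ≈ 443 N/mm; NOT adequate

E48XX → F_EXX = 480 MPa.
Total weld length L_w = 660 mm. Treat welds as unit-width lines.
Polar moment about centroid: J = 2[d³/12 + d(b/2)²] = 2[330³/12 + 330×77.5²] = 9954000 mm³.
Direct shear f_v = P/L_w = 82.1×10³ / 660 = 124.4 N/mm (vertical).
Torsion M = P·e = 82.1×10³ × 250 = 20525000 N·mm.
Critical point at (x, y) = (77.5, 165) from centroid. f_tx = M·y/J = 340.2 N/mm; f_ty = M·x/J = 159.8 N/mm.
Resultant f_max = √[f_tx² + (f_v + f_ty)²] = √[340.2² + (124.4 + 159.8)²] = 443.3 N/mm.
Capacity per unit length: r_n/Ω = (1/2.0) × 0.6 × 480 × (0.707 × 4) = 407.2 N/mm.
443.3 > 407.2 → NOT adequate.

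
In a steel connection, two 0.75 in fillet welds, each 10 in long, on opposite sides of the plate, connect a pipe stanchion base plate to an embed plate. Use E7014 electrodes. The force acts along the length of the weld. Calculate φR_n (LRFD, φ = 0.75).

E70XX → F_EXX = 70 ksi.
Effective throat t_e = 0.707 × 0.75 = 0.5302 in.
Total length L = 20 in; A_we = 0.5302 × 20 = 10.61 in².
F_nw = 0.6 F_EXX = 0.6 × 70 = 42 ksi.
φR_n = 0.75 × 42 × 10.61 = 334.1 kip.

φR_n ≈ 334 kip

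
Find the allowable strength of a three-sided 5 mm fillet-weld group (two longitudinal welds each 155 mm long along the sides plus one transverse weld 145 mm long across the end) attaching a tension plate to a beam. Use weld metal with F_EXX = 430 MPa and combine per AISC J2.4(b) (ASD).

R_n/Ω ≈ 219 kN

t_e = 0.707 × 5 = 3.535 mm.
R_nwl = 0.6 × 430 × 3.535 × 310 × 10⁻³ = 282.7 kN (longitudinal, 2 welds).
R_nwt = 0.6 × 430 × 3.535 × 145 × 10⁻³ = 132.2 kN (transverse, base value).
(i) R_nwl + R_nwt = 415 kN; (ii) 0.85 R_nwl + 1.5 R_nwt = 438.7 kN.
R_n = max = 438.7 kN [governs: (ii)]; R_n/Ω = 219.3 kN.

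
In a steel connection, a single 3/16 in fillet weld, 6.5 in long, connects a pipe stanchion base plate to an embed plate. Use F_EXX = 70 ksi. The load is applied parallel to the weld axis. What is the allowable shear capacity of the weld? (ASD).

R_n/Ω ≈ 18.1 kip

Effective throat t_e = 0.707 × 0.1875 = 0.1326 in.
Total length L = 6.5 in; A_we = 0.1326 × 6.5 = 0.8617 in².
F_nw = 0.6 F_EXX = 0.6 × 70 = 42 ksi.
R_n = 42 × 0.8617 = 36.19 kip; R_n/Ω = 36.19/2.0 = 18.09 kip.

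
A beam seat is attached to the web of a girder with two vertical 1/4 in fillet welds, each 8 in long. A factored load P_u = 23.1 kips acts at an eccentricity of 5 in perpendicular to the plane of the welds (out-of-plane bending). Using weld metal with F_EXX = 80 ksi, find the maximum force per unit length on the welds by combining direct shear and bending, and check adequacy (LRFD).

f_max ≈ 5.6 kip/in; adequate

L_w = 2 × 8 = 16 in; section modulus (unit throat) S = 2 × L²/6 = 21.33 in².
Direct shear f_v = P/L_w = 23.1/16 = 1.444 kip/in.
Moment M = P × e = 23.1 × 5 = 115.5 kip·in; bending f_b = M/S = 5.414 kip/in.
f_max = √(f_v² + f_b²) = √(1.444² + 5.414²) = 5.603 kip/in.
φr_n = 0.75 × 0.6 × 80 × (0.707 × 0.25) = 6.363 kip/in → adequate.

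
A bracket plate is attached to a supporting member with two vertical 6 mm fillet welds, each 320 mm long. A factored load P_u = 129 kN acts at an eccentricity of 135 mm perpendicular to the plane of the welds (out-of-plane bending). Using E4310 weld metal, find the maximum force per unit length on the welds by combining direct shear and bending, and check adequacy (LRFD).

E43XX → F_EXX = 430 MPa.
L_w = 2 × 320 = 640 mm; section modulus (unit throat) S = 2 × L²/6 = 34130 mm².
Direct shear f_v = P/L_w = 129×10³/640 = 201.6 N/mm.
Moment M = P × e = 129×10³ × 135 = 17415000 N·mm; bending f_b = M/S = 510.2 N/mm.
f_max = √(f_v² + f_b²) = √(201.6² + 510.2²) = 548.6 N/mm.
φr_n = 0.75 × 0.6 × 430 × (0.707 × 6) = 820.8 N/mm → adequate.

f_max ≈ 549 N/mm; adequate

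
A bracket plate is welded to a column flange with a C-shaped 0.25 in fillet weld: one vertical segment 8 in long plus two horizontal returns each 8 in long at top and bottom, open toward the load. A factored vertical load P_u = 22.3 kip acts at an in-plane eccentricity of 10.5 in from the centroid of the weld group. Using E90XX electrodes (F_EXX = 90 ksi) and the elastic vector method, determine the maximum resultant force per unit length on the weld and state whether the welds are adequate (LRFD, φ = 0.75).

f_max ≈ 4.11 kip/in; adequate

Total weld length L_w = 24 in. Treat welds as unit-width lines.
Centroid: x̄ = 2×8×4 / 24 = 2.667 in from the vertical weld.
Polar moment about centroid: J = I_x + I_y = [8³/12 + 2×8×4²] + [8×2.667² + 2(8³/12 + 8×1.333²)] = 469.3 in³.
Direct shear f_v = P/L_w = 22.3 / 24 = 0.9292 kip/in (vertical).
Torsion M = P·e = 22.3 × 10.5 = 234.15 kip·in.
Critical point at (x, y) = (5.333, 4) from centroid. f_tx = M·y/J = 1.996 kip/in; f_ty = M·x/J = 2.661 kip/in.
Resultant f_max = √[f_tx² + (f_v + f_ty)²] = √[1.996² + (0.9292 + 2.661)²] = 4.107 kip/in.
Capacity per unit length: φr_n = 0.75 × 0.6 × 90 × (0.707 × 0.25) = 7.158 kip/in.
4.107 ≤ 7.158 → adequate.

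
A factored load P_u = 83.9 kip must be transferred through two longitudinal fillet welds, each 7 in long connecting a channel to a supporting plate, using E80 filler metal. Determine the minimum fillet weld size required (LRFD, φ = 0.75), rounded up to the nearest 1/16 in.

E80XX → F_EXX = 80 ksi.
Total weld length L = 14 in.
Required throat t_e = P_u / (φ × 0.6 F_EXX × L) = 83.9 / (0.75 × 0.6 × 80 × 14) = 0.1665 in.
Required leg w = t_e / 0.707 = 0.2355 in → use 1/4 in.

w = 1/4 in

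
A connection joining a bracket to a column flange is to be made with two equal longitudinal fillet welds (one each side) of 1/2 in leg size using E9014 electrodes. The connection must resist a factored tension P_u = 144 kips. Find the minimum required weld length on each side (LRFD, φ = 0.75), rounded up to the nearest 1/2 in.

E90XX → F_EXX = 90 ksi.
Throat t_e = 0.707 × 0.5 = 0.3535 in.
φr_n = 0.75 × 0.6 × 90 × 0.3535 = 14.32 kips/in.
L_req = P_u / φr_n = 144 / 14.32 = 10.06 in total.
Per side: 10.06 / 2 = 5.029 in.
Round up → use L = 5.5 in on each side.

L = 5.5 in on each side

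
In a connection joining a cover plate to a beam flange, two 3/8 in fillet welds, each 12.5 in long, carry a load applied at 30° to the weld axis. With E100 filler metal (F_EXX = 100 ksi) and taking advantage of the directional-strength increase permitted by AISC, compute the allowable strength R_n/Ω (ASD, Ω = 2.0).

t_e = 0.707 × 0.375 = 0.2651 in; A_we = 0.2651 × 25 = 6.628 in².
Directional factor: 1.0 + 0.5 sin^1.5(30°) = 1.177.
F_nw = 0.6 × 100 × 1.177 = 70.61 ksi.
R_n/Ω = (70.61 × 6.628) / 2.0 = 234 kip.

R_n/Ω ≈ 234 kip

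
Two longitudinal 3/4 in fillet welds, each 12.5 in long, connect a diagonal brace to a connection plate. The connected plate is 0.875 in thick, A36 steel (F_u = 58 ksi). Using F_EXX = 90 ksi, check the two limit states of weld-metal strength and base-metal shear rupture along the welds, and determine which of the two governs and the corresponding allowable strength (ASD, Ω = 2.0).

R_n/Ω ≈ 358 kip (weld metal governs)

t_e = 0.707 × 0.75 = 0.5302 in; L = 25 in.
Weld metal: R_n/Ω = (1/2.0) × 0.6 × 90 × 0.5302 × 25 = 357.9 kip.
Base metal (shear rupture): R_n/Ω = (1/2.0) × 0.6 × 58 × 0.875 × 25 = 380.6 kip.
Governing: weld metal.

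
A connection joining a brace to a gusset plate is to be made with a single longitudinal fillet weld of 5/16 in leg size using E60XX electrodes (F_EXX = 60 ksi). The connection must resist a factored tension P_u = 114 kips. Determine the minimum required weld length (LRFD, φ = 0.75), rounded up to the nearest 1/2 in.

Throat t_e = 0.707 × 0.3125 = 0.2209 in.
φr_n = 0.75 × 0.6 × 60 × 0.2209 = 5.965 kips/in.
L_req = P_u / φr_n = 114 / 5.965 = 19.11 in total.
Round up → use L = 19.5 in.

L = 19.5 in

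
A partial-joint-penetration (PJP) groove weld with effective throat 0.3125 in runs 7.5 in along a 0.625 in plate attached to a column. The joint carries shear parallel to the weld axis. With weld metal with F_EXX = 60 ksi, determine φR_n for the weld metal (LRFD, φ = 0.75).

Effective throat (given) t_e = 0.3125 in.
A_we = 0.3125 × 7.5 = 2.344 in².
F_nw = 0.6 F_EXX = 36 ksi.
φR_n = 0.75 × 36 × 2.344 = 63.28 kips.

φR_n ≈ 63.3 kips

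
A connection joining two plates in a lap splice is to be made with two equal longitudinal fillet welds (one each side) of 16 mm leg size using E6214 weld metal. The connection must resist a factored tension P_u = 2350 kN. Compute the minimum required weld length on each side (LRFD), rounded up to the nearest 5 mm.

E62XX → F_EXX = 620 MPa.
Throat t_e = 0.707 × 16 = 11.31 mm.
φr_n = 0.75 × 0.6 × 620 × 11.31 × 10⁻³ = 3.156 kN/mm.
L_req = P_u / φr_n = 2350 / 3.156 = 744.6 mm total.
Per side: 744.6 / 2 = 372.3 mm.
Round up → use L = 375 mm on each side.

L = 375 mm on each side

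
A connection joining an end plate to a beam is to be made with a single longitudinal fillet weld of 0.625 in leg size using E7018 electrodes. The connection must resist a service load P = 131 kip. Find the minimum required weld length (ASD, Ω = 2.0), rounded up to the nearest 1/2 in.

E70XX → F_EXX = 70 ksi.
Throat t_e = 0.707 × 0.625 = 0.4419 in.
r_n/Ω = (0.6 × 70 × 0.4419) / 2.0 = 9.279 kip/in.
L_req = P / (r_n/Ω) = 131 / 9.279 = 14.12 in total.
Round up → use L = 14.5 in.

L = 14.5 in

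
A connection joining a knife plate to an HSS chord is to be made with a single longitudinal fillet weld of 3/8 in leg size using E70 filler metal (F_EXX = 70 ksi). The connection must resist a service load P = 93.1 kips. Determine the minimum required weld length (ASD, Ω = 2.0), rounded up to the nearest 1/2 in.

L = 17 in

Throat t_e = 0.707 × 0.375 = 0.2651 in.
r_n/Ω = (0.6 × 70 × 0.2651) / 2.0 = 5.568 kip/in.
L_req = P / (r_n/Ω) = 93.1 / 5.568 = 16.72 in total.
Round up → use L = 17 in.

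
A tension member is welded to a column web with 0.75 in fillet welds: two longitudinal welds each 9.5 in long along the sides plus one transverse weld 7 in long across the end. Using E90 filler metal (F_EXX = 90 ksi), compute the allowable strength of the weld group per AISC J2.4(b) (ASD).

R_n/Ω ≈ 382 kip

t_e = 0.707 × 0.75 = 0.5302 in.
R_nwl = 0.6 × 90 × 0.5302 × 19 = 544 kip (longitudinal, 2 welds).
R_nwt = 0.6 × 90 × 0.5302 × 7 = 200.4 kip (transverse, base value).
(i) R_nwl + R_nwt = 744.5 kip; (ii) 0.85 R_nwl + 1.5 R_nwt = 763.1 kip.
R_n = max = 763.1 kip [governs: (ii)]; R_n/Ω = 381.5 kip.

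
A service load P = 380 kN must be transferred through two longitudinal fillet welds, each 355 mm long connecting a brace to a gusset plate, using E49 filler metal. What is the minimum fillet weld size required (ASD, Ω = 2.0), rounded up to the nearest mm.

w = 6 mm

E49XX → F_EXX = 490 MPa.
Total weld length L = 710 mm.
Required throat t_e = P × Ω / (0.6 F_EXX × L) = 380 × 2.0 / (0.6 × 490 × 710 × 10⁻³) = 3.641 mm.
Required leg w = t_e / 0.707 = 5.15 mm → use 6 mm.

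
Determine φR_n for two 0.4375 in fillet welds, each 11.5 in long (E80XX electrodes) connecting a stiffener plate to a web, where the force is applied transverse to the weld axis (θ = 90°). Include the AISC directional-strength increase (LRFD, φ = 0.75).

φR_n ≈ 384 kip

E80XX → F_EXX = 80 ksi.
t_e = 0.707 × 0.4375 = 0.3093 in; A_we = 0.3093 × 23 = 7.114 in².
Directional factor: 1.0 + 0.5 sin^1.5(90°) = 1.5.
F_nw = 0.6 × 80 × 1.5 = 72 ksi.
φR_n = 0.75 × 72 × 7.114 = 384.2 kip.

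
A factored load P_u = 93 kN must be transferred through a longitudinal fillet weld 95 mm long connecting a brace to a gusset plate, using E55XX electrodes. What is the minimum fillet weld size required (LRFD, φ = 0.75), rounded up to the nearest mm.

E55XX → F_EXX = 550 MPa.
Total weld length L = 95 mm.
Required throat t_e = P_u / (φ × 0.6 F_EXX × L) = 93 / (0.75 × 0.6 × 550 × 95 × 10⁻³) = 3.955 mm.
Required leg w = t_e / 0.707 = 5.595 mm → use 6 mm.

w = 6 mm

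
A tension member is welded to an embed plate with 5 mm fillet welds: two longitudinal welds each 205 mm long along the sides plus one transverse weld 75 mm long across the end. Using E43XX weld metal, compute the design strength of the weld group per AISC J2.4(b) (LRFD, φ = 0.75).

E43XX → F_EXX = 430 MPa.
t_e = 0.707 × 5 = 3.535 mm.
R_nwl = 0.6 × 430 × 3.535 × 410 × 10⁻³ = 373.9 kN (longitudinal, 2 welds).
R_nwt = 0.6 × 430 × 3.535 × 75 × 10⁻³ = 68.4 kN (transverse, base value).
(i) R_nwl + R_nwt = 442.3 kN; (ii) 0.85 R_nwl + 1.5 R_nwt = 420.4 kN.
R_n = max = 442.3 kN [governs: (i)]; φR_n = 331.8 kN.

φR_n ≈ 332 kN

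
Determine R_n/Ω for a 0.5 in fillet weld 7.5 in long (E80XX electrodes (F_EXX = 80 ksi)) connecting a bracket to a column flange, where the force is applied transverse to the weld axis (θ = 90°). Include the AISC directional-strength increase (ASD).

t_e = 0.707 × 0.5 = 0.3535 in; A_we = 0.3535 × 7.5 = 2.651 in².
Directional factor: 1.0 + 0.5 sin^1.5(90°) = 1.5.
F_nw = 0.6 × 80 × 1.5 = 72 ksi.
R_n/Ω = (72 × 2.651) / 2.0 = 95.44 kip.

R_n/Ω ≈ 95.4 kip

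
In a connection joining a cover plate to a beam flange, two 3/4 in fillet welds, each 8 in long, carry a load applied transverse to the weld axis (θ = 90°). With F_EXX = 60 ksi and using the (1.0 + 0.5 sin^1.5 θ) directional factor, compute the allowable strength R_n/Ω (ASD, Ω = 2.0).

R_n/Ω ≈ 229 kip

t_e = 0.707 × 0.75 = 0.5302 in; A_we = 0.5302 × 16 = 8.484 in².
Directional factor: 1.0 + 0.5 sin^1.5(90°) = 1.5.
F_nw = 0.6 × 60 × 1.5 = 54 ksi.
R_n/Ω = (54 × 8.484) / 2.0 = 229.1 kip.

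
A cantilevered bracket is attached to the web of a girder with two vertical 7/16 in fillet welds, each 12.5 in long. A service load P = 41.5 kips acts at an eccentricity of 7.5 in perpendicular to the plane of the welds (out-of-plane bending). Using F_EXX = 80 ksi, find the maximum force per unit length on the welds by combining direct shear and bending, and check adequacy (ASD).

L_w = 2 × 12.5 = 25 in; section modulus (unit throat) S = 2 × L²/6 = 52.08 in².
Direct shear f_v = P/L_w = 41.5/25 = 1.66 kip/in.
Moment M = P × e = 41.5 × 7.5 = 311.25 kip·in; bending f_b = M/S = 5.976 kip/in.
f_max = √(f_v² + f_b²) = √(1.66² + 5.976²) = 6.202 kip/in.
r_n/Ω = (1/2.0) × 0.6 × 80 × (0.707 × 0.4375) = 7.423 kip/in → adequate.

f_max ≈ 6.2 kip/in; adequate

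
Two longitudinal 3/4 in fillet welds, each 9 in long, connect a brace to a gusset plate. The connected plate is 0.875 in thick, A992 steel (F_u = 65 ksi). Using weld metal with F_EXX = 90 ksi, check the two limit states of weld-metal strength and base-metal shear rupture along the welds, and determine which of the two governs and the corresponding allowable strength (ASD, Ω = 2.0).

t_e = 0.707 × 0.75 = 0.5302 in; L = 18 in.
Weld metal: R_n/Ω = (1/2.0) × 0.6 × 90 × 0.5302 × 18 = 257.7 kips.
Base metal (shear rupture): R_n/Ω = (1/2.0) × 0.6 × 65 × 0.875 × 18 = 307.1 kips.
Governing: weld metal.

R_n/Ω ≈ 258 kips (weld metal governs)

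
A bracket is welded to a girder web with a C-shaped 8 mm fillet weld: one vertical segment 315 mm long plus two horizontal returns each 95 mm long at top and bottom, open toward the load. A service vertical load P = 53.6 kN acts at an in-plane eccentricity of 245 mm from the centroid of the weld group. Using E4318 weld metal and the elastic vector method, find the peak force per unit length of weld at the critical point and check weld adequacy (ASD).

E43XX → F_EXX = 430 MPa.
Total weld length L_w = 505 mm. Treat welds as unit-width lines.
Centroid: x̄ = 2×95×47.5 / 505 = 17.87 mm from the vertical weld.
Polar moment about centroid: J = I_x + I_y = [315³/12 + 2×95×157.5²] + [315×17.87² + 2(95³/12 + 95×29.63²)] = 7728000 mm³.
Direct shear f_v = P/L_w = 53.6×10³ / 505 = 106.1 N/mm (vertical).
Torsion M = P·e = 53.6×10³ × 245 = 13132000 N·mm.
Critical point at (x, y) = (77.13, 157.5) from centroid. f_tx = M·y/J = 267.6 N/mm; f_ty = M·x/J = 131.1 N/mm.
Resultant f_max = √[f_tx² + (f_v + f_ty)²] = √[267.6² + (106.1 + 131.1)²] = 357.6 N/mm.
Capacity per unit length: r_n/Ω = (1/2.0) × 0.6 × 430 × (0.707 × 8) = 729.6 N/mm.
357.6 ≤ 729.6 → adequate.

f_max ≈ 358 N/mm; adequate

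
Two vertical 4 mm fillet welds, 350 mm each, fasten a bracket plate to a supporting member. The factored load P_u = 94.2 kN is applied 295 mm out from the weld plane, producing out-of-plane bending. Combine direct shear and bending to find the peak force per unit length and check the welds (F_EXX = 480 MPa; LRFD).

f_max ≈ 694 N/mm; NOT adequate

L_w = 2 × 350 = 700 mm; section modulus (unit throat) S = 2 × L²/6 = 40830 mm².
Direct shear f_v = P/L_w = 94.2×10³/700 = 134.6 N/mm.
Moment M = P × e = 94.2×10³ × 295 = 27789000 N·mm; bending f_b = M/S = 680.5 N/mm.
f_max = √(f_v² + f_b²) = √(134.6² + 680.5²) = 693.7 N/mm.
φr_n = 0.75 × 0.6 × 480 × (0.707 × 4) = 610.8 N/mm → NOT adequate.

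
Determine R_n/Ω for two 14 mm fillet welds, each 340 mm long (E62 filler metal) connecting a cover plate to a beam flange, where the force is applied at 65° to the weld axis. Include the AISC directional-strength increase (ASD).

R_n/Ω ≈ 1790 kN

E62XX → F_EXX = 620 MPa.
t_e = 0.707 × 14 = 9.898 mm; A_we = 9.898 × 680 = 6731 mm².
Directional factor: 1.0 + 0.5 sin^1.5(65°) = 1.431.
F_nw = 0.6 × 620 × 1.431 = 532.5 MPa.
R_n/Ω = (532.5 × 6731) / 2.0 × 10⁻³ = 1792 kN.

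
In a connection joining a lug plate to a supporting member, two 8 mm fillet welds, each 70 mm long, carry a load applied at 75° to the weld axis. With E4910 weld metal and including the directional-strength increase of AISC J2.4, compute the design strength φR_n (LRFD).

φR_n ≈ 257 kN

E49XX → F_EXX = 490 MPa.
t_e = 0.707 × 8 = 5.656 mm; A_we = 5.656 × 140 = 791.8 mm².
Directional factor: 1.0 + 0.5 sin^1.5(75°) = 1.475.
F_nw = 0.6 × 490 × 1.475 = 433.6 MPa.
φR_n = 0.75 × 433.6 × 791.8 × 10⁻³ = 257.5 kN.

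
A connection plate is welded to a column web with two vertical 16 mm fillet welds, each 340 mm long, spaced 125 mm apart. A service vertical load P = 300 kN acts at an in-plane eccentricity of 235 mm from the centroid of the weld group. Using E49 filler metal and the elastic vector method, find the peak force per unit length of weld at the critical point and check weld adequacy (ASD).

E49XX → F_EXX = 490 MPa.
Total weld length L_w = 680 mm. Treat welds as unit-width lines.
Polar moment about centroid: J = 2[d³/12 + d(b/2)²] = 2[340³/12 + 340×62.5²] = 9207000 mm³.
Direct shear f_v = P/L_w = 300×10³ / 680 = 441.2 N/mm (vertical).
Torsion M = P·e = 300×10³ × 235 = 70500000 N·mm.
Critical point at (x, y) = (62.5, 170) from centroid. f_tx = M·y/J = 1302 N/mm; f_ty = M·x/J = 478.6 N/mm.
Resultant f_max = √[f_tx² + (f_v + f_ty)²] = √[1302² + (441.2 + 478.6)²] = 1594 N/mm.
Capacity per unit length: r_n/Ω = (1/2.0) × 0.6 × 490 × (0.707 × 16) = 1663 N/mm.
1594 ≤ 1663 → adequate.

f_max ≈ 1590 N/mm; adequate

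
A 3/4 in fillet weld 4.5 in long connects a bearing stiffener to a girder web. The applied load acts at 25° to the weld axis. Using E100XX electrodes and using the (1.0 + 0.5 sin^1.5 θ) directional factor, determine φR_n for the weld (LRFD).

E100XX → F_EXX = 100 ksi.
t_e = 0.707 × 0.75 = 0.5302 in; A_we = 0.5302 × 4.5 = 2.386 in².
Directional factor: 1.0 + 0.5 sin^1.5(25°) = 1.137.
F_nw = 0.6 × 100 × 1.137 = 68.24 ksi.
φR_n = 0.75 × 68.24 × 2.386 = 122.1 kips.

φR_n ≈ 122 kips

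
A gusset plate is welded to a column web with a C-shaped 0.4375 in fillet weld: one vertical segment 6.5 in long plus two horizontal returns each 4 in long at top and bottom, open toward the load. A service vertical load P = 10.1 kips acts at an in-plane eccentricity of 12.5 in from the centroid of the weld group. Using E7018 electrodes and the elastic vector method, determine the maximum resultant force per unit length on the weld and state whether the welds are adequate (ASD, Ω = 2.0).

f_max ≈ 4.64 kip/in; adequate

E70XX → F_EXX = 70 ksi.
Total weld length L_w = 14.5 in. Treat welds as unit-width lines.
Centroid: x̄ = 2×4×2 / 14.5 = 1.103 in from the vertical weld.
Polar moment about centroid: J = I_x + I_y = [6.5³/12 + 2×4×3.25²] + [6.5×1.103² + 2(4³/12 + 4×0.8966²)] = 132.4 in³.
Direct shear f_v = P/L_w = 10.1 / 14.5 = 0.6966 kip/in (vertical).
Torsion M = P·e = 10.1 × 12.5 = 126.25 kip·in.
Critical point at (x, y) = (2.897, 3.25) from centroid. f_tx = M·y/J = 3.099 kip/in; f_ty = M·x/J = 2.762 kip/in.
Resultant f_max = √[f_tx² + (f_v + f_ty)²] = √[3.099² + (0.6966 + 2.762)²] = 4.644 kip/in.
Capacity per unit length: r_n/Ω = (1/2.0) × 0.6 × 70 × (0.707 × 0.4375) = 6.496 kip/in.
4.644 ≤ 6.496 → adequate.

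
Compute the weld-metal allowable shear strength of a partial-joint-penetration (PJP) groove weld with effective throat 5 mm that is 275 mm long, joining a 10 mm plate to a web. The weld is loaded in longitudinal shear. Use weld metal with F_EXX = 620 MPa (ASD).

Effective throat (given) t_e = 5 mm.
A_we = 5 × 275 = 1375 mm².
F_nw = 0.6 F_EXX = 372 MPa.
R_n/Ω = (372 × 1375) / 2.0 × 10⁻³ = 255.8 kN.

R_n/Ω ≈ 256 kN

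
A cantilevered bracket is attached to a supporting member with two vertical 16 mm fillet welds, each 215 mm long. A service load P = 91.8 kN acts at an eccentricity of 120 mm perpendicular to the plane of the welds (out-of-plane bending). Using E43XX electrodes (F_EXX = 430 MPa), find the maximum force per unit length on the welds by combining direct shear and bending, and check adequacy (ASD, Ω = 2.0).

L_w = 2 × 215 = 430 mm; section modulus (unit throat) S = 2 × L²/6 = 15410 mm².
Direct shear f_v = P/L_w = 91.8×10³/430 = 213.5 N/mm.
Moment M = P × e = 91.8×10³ × 120 = 11016000 N·mm; bending f_b = M/S = 714.9 N/mm.
f_max = √(f_v² + f_b²) = √(213.5² + 714.9²) = 746.1 N/mm.
r_n/Ω = (1/2.0) × 0.6 × 430 × (0.707 × 16) = 1459 N/mm → adequate.

f_max ≈ 746 N/mm; adequate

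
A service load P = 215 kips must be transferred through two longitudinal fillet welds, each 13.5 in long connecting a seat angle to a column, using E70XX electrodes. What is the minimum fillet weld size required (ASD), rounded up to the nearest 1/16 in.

E70XX → F_EXX = 70 ksi.
Total weld length L = 27 in.
Required throat t_e = P × Ω / (0.6 F_EXX × L) = 215 × 2.0 / (0.6 × 70 × 27) = 0.3792 in.
Required leg w = t_e / 0.707 = 0.5363 in → use 9/16 in.

w = 9/16 in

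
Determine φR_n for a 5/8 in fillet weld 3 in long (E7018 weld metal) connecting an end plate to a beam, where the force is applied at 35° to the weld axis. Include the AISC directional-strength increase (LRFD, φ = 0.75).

φR_n ≈ 50.8 kips

E70XX → F_EXX = 70 ksi.
t_e = 0.707 × 0.625 = 0.4419 in; A_we = 0.4419 × 3 = 1.326 in².
Directional factor: 1.0 + 0.5 sin^1.5(35°) = 1.217.
F_nw = 0.6 × 70 × 1.217 = 51.12 ksi.
φR_n = 0.75 × 51.12 × 1.326 = 50.83 kips.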